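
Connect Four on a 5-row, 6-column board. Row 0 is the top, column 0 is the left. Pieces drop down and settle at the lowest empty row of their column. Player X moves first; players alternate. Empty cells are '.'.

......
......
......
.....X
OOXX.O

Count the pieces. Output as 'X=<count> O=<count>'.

X=3 O=3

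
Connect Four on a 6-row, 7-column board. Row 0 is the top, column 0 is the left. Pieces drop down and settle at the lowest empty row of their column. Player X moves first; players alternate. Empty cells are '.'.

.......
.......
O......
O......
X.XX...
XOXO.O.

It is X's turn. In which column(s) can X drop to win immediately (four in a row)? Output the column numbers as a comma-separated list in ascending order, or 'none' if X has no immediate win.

col 0: drop X → no win
col 1: drop X → WIN!
col 2: drop X → no win
col 3: drop X → no win
col 4: drop X → no win
col 5: drop X → no win
col 6: drop X → no win

Answer: 1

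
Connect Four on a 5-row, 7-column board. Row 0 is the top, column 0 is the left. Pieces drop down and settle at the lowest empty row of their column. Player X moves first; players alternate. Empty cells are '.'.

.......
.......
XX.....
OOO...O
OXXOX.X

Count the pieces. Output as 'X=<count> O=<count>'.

X=6 O=6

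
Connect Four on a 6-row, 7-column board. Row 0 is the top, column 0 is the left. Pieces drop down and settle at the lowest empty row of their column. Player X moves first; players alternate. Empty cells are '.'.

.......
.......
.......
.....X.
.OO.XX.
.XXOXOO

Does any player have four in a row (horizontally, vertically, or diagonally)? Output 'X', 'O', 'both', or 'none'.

none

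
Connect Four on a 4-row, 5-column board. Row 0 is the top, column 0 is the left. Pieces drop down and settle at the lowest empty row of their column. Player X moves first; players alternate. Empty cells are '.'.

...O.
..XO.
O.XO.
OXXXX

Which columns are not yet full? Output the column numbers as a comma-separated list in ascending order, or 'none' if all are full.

col 0: top cell = '.' → open
col 1: top cell = '.' → open
col 2: top cell = '.' → open
col 3: top cell = 'O' → FULL
col 4: top cell = '.' → open

Answer: 0,1,2,4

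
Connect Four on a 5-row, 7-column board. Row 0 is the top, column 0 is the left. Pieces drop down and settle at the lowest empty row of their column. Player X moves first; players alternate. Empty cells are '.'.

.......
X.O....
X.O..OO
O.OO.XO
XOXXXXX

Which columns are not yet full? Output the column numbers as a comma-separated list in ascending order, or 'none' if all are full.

Answer: 0,1,2,3,4,5,6

Derivation:
col 0: top cell = '.' → open
col 1: top cell = '.' → open
col 2: top cell = '.' → open
col 3: top cell = '.' → open
col 4: top cell = '.' → open
col 5: top cell = '.' → open
col 6: top cell = '.' → open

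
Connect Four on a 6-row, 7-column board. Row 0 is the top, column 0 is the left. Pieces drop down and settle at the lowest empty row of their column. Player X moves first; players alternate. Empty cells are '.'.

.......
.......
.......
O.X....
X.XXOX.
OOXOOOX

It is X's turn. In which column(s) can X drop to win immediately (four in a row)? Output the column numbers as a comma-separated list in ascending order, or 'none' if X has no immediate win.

col 0: drop X → no win
col 1: drop X → WIN!
col 2: drop X → WIN!
col 3: drop X → no win
col 4: drop X → no win
col 5: drop X → no win
col 6: drop X → no win

Answer: 1,2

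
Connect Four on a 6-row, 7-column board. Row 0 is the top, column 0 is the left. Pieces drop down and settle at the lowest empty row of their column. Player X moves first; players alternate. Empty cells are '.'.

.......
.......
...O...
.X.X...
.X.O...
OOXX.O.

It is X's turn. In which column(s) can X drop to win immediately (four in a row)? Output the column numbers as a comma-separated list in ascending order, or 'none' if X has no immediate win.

col 0: drop X → no win
col 1: drop X → no win
col 2: drop X → no win
col 3: drop X → no win
col 4: drop X → no win
col 5: drop X → no win
col 6: drop X → no win

Answer: none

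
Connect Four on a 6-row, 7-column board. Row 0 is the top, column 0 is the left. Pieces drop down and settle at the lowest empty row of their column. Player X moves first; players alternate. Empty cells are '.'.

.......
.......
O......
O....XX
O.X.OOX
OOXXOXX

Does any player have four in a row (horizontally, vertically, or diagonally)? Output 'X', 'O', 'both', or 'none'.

O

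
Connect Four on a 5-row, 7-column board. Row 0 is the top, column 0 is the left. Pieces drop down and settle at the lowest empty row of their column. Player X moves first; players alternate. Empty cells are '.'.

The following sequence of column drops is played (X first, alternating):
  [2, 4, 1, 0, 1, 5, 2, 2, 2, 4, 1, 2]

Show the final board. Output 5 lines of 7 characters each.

Move 1: X drops in col 2, lands at row 4
Move 2: O drops in col 4, lands at row 4
Move 3: X drops in col 1, lands at row 4
Move 4: O drops in col 0, lands at row 4
Move 5: X drops in col 1, lands at row 3
Move 6: O drops in col 5, lands at row 4
Move 7: X drops in col 2, lands at row 3
Move 8: O drops in col 2, lands at row 2
Move 9: X drops in col 2, lands at row 1
Move 10: O drops in col 4, lands at row 3
Move 11: X drops in col 1, lands at row 2
Move 12: O drops in col 2, lands at row 0

Answer: ..O....
..X....
.XO....
.XX.O..
OXX.OO.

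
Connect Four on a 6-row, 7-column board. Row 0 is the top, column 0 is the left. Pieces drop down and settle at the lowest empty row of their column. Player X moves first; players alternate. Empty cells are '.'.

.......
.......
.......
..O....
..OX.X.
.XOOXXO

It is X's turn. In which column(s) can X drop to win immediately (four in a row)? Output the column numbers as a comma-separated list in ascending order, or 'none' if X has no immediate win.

Answer: none

Derivation:
col 0: drop X → no win
col 1: drop X → no win
col 2: drop X → no win
col 3: drop X → no win
col 4: drop X → no win
col 5: drop X → no win
col 6: drop X → no win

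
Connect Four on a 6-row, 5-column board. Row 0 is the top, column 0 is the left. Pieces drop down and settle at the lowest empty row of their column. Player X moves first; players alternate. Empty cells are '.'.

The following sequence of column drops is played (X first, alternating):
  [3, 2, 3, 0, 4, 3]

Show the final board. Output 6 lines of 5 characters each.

Move 1: X drops in col 3, lands at row 5
Move 2: O drops in col 2, lands at row 5
Move 3: X drops in col 3, lands at row 4
Move 4: O drops in col 0, lands at row 5
Move 5: X drops in col 4, lands at row 5
Move 6: O drops in col 3, lands at row 3

Answer: .....
.....
.....
...O.
...X.
O.OXX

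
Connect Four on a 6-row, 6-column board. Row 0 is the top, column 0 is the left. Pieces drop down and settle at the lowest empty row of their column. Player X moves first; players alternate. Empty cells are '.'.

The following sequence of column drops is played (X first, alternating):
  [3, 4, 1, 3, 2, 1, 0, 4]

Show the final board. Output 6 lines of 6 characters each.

Move 1: X drops in col 3, lands at row 5
Move 2: O drops in col 4, lands at row 5
Move 3: X drops in col 1, lands at row 5
Move 4: O drops in col 3, lands at row 4
Move 5: X drops in col 2, lands at row 5
Move 6: O drops in col 1, lands at row 4
Move 7: X drops in col 0, lands at row 5
Move 8: O drops in col 4, lands at row 4

Answer: ......
......
......
......
.O.OO.
XXXXO.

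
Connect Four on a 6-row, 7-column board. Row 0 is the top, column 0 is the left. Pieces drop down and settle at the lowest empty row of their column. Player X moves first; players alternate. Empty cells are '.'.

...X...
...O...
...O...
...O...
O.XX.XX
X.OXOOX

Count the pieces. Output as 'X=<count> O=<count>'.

X=8 O=7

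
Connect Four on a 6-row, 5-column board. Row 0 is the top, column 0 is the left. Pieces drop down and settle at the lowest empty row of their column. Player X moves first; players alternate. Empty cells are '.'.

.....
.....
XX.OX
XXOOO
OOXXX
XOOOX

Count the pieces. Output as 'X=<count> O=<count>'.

X=10 O=9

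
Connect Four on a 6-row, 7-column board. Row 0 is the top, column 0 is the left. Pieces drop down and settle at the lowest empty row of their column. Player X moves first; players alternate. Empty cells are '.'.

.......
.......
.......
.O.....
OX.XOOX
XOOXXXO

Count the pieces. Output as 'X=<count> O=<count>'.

X=7 O=7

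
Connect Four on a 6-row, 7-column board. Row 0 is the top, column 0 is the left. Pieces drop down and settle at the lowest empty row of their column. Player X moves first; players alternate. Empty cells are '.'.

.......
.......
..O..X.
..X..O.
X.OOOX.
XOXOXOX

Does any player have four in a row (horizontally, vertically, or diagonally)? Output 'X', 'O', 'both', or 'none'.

none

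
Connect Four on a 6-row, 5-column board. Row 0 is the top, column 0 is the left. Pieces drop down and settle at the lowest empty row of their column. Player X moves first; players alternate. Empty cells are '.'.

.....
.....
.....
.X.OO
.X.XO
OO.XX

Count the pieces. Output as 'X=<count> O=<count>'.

X=5 O=5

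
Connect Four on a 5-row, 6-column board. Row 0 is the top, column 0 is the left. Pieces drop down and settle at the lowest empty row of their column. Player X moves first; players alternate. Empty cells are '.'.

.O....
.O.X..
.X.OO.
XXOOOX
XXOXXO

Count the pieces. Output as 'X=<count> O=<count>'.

X=9 O=9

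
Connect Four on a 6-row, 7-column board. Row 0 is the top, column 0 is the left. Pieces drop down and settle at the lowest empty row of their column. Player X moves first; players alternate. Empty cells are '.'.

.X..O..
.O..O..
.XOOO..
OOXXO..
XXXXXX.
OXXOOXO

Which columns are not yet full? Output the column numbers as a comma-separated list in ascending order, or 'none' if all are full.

col 0: top cell = '.' → open
col 1: top cell = 'X' → FULL
col 2: top cell = '.' → open
col 3: top cell = '.' → open
col 4: top cell = 'O' → FULL
col 5: top cell = '.' → open
col 6: top cell = '.' → open

Answer: 0,2,3,5,6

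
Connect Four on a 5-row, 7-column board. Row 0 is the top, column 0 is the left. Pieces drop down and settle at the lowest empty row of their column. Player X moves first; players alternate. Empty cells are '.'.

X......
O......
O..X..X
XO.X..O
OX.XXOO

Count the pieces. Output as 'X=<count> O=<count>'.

X=8 O=7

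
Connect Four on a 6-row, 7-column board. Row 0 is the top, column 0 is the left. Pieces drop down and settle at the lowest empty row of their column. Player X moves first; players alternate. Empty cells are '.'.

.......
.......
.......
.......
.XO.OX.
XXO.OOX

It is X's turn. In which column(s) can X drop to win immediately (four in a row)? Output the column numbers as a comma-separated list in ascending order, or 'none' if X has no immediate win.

Answer: none

Derivation:
col 0: drop X → no win
col 1: drop X → no win
col 2: drop X → no win
col 3: drop X → no win
col 4: drop X → no win
col 5: drop X → no win
col 6: drop X → no win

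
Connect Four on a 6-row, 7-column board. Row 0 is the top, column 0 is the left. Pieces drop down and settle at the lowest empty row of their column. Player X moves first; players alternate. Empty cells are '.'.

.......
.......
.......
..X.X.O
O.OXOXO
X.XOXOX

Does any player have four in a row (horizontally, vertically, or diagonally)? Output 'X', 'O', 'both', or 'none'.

none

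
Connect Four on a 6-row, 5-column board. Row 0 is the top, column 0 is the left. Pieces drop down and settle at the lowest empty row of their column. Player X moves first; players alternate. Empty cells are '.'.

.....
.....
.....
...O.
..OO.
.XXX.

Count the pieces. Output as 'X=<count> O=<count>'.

X=3 O=3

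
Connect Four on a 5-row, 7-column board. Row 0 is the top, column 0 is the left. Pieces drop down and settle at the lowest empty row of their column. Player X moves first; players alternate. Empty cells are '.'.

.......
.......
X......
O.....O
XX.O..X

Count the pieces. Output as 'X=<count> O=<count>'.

X=4 O=3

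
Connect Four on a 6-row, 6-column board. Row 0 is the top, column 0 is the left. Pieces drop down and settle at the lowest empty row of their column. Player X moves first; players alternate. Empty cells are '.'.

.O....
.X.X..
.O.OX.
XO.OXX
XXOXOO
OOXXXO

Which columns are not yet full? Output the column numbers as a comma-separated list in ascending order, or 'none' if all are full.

col 0: top cell = '.' → open
col 1: top cell = 'O' → FULL
col 2: top cell = '.' → open
col 3: top cell = '.' → open
col 4: top cell = '.' → open
col 5: top cell = '.' → open

Answer: 0,2,3,4,5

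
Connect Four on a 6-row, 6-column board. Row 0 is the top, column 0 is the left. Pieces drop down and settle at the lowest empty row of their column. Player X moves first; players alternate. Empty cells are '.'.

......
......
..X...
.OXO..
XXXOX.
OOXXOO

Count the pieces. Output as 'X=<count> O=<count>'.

X=8 O=7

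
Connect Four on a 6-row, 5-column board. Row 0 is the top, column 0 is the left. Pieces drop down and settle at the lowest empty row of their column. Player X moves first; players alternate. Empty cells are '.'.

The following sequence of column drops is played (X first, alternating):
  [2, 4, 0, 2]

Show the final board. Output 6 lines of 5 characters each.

Answer: .....
.....
.....
.....
..O..
X.X.O

Derivation:
Move 1: X drops in col 2, lands at row 5
Move 2: O drops in col 4, lands at row 5
Move 3: X drops in col 0, lands at row 5
Move 4: O drops in col 2, lands at row 4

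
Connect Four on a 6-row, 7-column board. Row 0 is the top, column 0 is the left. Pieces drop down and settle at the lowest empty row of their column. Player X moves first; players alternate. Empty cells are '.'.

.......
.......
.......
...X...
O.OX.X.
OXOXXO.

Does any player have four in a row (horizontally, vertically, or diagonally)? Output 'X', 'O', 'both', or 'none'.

none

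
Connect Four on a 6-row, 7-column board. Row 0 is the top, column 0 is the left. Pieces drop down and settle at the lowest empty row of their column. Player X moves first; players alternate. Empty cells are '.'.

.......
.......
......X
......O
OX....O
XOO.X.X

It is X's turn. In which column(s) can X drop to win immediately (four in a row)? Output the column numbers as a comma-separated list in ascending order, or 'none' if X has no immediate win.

col 0: drop X → no win
col 1: drop X → no win
col 2: drop X → no win
col 3: drop X → no win
col 4: drop X → no win
col 5: drop X → no win
col 6: drop X → no win

Answer: none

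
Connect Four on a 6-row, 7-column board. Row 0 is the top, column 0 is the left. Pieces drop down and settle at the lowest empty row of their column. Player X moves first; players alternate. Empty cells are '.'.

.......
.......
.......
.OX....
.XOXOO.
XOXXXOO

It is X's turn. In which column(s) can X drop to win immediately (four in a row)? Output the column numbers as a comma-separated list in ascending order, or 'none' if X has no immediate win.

Answer: 1

Derivation:
col 0: drop X → no win
col 1: drop X → WIN!
col 2: drop X → no win
col 3: drop X → no win
col 4: drop X → no win
col 5: drop X → no win
col 6: drop X → no win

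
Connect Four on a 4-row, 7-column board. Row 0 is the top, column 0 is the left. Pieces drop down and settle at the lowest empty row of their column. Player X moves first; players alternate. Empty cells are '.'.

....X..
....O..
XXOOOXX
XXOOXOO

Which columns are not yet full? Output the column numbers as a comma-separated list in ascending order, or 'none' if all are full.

Answer: 0,1,2,3,5,6

Derivation:
col 0: top cell = '.' → open
col 1: top cell = '.' → open
col 2: top cell = '.' → open
col 3: top cell = '.' → open
col 4: top cell = 'X' → FULL
col 5: top cell = '.' → open
col 6: top cell = '.' → open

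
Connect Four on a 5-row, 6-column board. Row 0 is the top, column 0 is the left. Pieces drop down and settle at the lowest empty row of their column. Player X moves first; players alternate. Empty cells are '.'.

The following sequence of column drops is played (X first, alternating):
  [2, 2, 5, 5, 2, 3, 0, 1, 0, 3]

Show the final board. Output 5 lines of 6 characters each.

Answer: ......
......
..X...
X.OO.O
XOXO.X

Derivation:
Move 1: X drops in col 2, lands at row 4
Move 2: O drops in col 2, lands at row 3
Move 3: X drops in col 5, lands at row 4
Move 4: O drops in col 5, lands at row 3
Move 5: X drops in col 2, lands at row 2
Move 6: O drops in col 3, lands at row 4
Move 7: X drops in col 0, lands at row 4
Move 8: O drops in col 1, lands at row 4
Move 9: X drops in col 0, lands at row 3
Move 10: O drops in col 3, lands at row 3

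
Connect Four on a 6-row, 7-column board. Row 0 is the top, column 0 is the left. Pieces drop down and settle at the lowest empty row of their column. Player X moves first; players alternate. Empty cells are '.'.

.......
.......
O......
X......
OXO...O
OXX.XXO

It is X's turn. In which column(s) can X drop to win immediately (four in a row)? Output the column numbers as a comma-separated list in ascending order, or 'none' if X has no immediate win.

col 0: drop X → no win
col 1: drop X → no win
col 2: drop X → no win
col 3: drop X → WIN!
col 4: drop X → no win
col 5: drop X → no win
col 6: drop X → no win

Answer: 3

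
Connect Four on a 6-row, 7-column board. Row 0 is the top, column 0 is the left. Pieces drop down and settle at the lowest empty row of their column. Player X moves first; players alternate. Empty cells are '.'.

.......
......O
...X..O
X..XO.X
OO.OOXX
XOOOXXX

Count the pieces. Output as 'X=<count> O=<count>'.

X=10 O=10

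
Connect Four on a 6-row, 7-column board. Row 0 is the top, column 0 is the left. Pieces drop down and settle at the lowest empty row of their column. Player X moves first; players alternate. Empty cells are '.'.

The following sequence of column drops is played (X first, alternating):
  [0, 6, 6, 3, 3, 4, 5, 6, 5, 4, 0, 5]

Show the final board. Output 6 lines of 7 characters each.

Move 1: X drops in col 0, lands at row 5
Move 2: O drops in col 6, lands at row 5
Move 3: X drops in col 6, lands at row 4
Move 4: O drops in col 3, lands at row 5
Move 5: X drops in col 3, lands at row 4
Move 6: O drops in col 4, lands at row 5
Move 7: X drops in col 5, lands at row 5
Move 8: O drops in col 6, lands at row 3
Move 9: X drops in col 5, lands at row 4
Move 10: O drops in col 4, lands at row 4
Move 11: X drops in col 0, lands at row 4
Move 12: O drops in col 5, lands at row 3

Answer: .......
.......
.......
.....OO
X..XOXX
X..OOXO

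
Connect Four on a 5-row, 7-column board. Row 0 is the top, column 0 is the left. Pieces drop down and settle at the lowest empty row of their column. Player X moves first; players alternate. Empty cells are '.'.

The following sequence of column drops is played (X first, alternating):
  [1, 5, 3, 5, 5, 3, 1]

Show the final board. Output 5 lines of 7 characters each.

Answer: .......
.......
.....X.
.X.O.O.
.X.X.O.

Derivation:
Move 1: X drops in col 1, lands at row 4
Move 2: O drops in col 5, lands at row 4
Move 3: X drops in col 3, lands at row 4
Move 4: O drops in col 5, lands at row 3
Move 5: X drops in col 5, lands at row 2
Move 6: O drops in col 3, lands at row 3
Move 7: X drops in col 1, lands at row 3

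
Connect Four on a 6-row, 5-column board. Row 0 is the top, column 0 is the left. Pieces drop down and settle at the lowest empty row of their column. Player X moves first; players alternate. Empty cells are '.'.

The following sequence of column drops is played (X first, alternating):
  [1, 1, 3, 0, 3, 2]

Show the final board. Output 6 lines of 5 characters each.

Answer: .....
.....
.....
.....
.O.X.
OXOX.

Derivation:
Move 1: X drops in col 1, lands at row 5
Move 2: O drops in col 1, lands at row 4
Move 3: X drops in col 3, lands at row 5
Move 4: O drops in col 0, lands at row 5
Move 5: X drops in col 3, lands at row 4
Move 6: O drops in col 2, lands at row 5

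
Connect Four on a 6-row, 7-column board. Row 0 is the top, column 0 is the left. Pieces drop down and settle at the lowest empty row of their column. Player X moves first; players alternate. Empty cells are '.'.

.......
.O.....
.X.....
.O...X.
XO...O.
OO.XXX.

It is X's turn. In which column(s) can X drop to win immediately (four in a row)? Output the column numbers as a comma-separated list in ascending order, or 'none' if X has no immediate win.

Answer: 2,6

Derivation:
col 0: drop X → no win
col 1: drop X → no win
col 2: drop X → WIN!
col 3: drop X → no win
col 4: drop X → no win
col 5: drop X → no win
col 6: drop X → WIN!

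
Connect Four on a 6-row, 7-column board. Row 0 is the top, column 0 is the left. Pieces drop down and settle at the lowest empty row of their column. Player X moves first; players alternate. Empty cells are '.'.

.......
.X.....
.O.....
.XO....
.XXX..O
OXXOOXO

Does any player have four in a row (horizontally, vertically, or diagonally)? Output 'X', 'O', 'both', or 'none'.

none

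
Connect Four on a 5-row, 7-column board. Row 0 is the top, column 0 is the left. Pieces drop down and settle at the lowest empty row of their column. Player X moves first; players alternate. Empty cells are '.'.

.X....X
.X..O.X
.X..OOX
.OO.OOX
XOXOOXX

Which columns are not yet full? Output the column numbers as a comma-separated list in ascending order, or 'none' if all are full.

Answer: 0,2,3,4,5

Derivation:
col 0: top cell = '.' → open
col 1: top cell = 'X' → FULL
col 2: top cell = '.' → open
col 3: top cell = '.' → open
col 4: top cell = '.' → open
col 5: top cell = '.' → open
col 6: top cell = 'X' → FULL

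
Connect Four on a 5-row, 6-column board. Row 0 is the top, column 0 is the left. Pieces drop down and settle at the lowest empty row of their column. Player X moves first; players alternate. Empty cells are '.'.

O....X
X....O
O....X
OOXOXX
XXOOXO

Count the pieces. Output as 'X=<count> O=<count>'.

X=9 O=9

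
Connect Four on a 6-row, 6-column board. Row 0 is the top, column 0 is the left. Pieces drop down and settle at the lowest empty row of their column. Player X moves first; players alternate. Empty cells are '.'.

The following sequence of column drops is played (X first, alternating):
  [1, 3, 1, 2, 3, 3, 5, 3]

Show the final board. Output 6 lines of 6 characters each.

Move 1: X drops in col 1, lands at row 5
Move 2: O drops in col 3, lands at row 5
Move 3: X drops in col 1, lands at row 4
Move 4: O drops in col 2, lands at row 5
Move 5: X drops in col 3, lands at row 4
Move 6: O drops in col 3, lands at row 3
Move 7: X drops in col 5, lands at row 5
Move 8: O drops in col 3, lands at row 2

Answer: ......
......
...O..
...O..
.X.X..
.XOO.X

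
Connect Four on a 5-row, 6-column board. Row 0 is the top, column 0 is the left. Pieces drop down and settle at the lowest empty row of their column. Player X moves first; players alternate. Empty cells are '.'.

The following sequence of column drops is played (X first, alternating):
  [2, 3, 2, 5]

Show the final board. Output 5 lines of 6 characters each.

Move 1: X drops in col 2, lands at row 4
Move 2: O drops in col 3, lands at row 4
Move 3: X drops in col 2, lands at row 3
Move 4: O drops in col 5, lands at row 4

Answer: ......
......
......
..X...
..XO.O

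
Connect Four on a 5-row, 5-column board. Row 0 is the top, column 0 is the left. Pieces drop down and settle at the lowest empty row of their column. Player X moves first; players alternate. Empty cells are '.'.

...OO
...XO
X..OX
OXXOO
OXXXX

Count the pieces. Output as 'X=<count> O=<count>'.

X=9 O=8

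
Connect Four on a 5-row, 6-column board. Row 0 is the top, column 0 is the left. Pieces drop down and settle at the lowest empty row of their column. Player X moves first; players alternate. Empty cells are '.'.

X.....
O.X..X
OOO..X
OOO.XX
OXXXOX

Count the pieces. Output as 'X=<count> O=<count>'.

X=10 O=9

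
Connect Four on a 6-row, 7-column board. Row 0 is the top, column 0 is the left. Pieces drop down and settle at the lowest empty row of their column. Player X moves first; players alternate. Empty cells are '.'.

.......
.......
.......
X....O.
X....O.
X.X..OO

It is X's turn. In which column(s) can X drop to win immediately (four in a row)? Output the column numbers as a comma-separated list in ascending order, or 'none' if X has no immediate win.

col 0: drop X → WIN!
col 1: drop X → no win
col 2: drop X → no win
col 3: drop X → no win
col 4: drop X → no win
col 5: drop X → no win
col 6: drop X → no win

Answer: 0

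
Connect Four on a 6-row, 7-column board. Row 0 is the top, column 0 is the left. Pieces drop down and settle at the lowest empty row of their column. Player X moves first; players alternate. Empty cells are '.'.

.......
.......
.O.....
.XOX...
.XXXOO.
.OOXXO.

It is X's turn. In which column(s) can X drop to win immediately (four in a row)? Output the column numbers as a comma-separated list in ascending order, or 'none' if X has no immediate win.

col 0: drop X → no win
col 1: drop X → no win
col 2: drop X → no win
col 3: drop X → WIN!
col 4: drop X → no win
col 5: drop X → no win
col 6: drop X → no win

Answer: 3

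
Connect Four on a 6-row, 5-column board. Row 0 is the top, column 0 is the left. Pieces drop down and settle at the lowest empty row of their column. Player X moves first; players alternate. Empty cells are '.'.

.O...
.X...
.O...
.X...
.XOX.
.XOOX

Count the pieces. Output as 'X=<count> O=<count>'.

X=6 O=5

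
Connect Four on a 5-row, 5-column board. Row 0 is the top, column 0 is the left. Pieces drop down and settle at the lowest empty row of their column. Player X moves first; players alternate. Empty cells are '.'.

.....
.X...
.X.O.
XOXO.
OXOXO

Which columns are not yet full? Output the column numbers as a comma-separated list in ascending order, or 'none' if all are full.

Answer: 0,1,2,3,4

Derivation:
col 0: top cell = '.' → open
col 1: top cell = '.' → open
col 2: top cell = '.' → open
col 3: top cell = '.' → open
col 4: top cell = '.' → open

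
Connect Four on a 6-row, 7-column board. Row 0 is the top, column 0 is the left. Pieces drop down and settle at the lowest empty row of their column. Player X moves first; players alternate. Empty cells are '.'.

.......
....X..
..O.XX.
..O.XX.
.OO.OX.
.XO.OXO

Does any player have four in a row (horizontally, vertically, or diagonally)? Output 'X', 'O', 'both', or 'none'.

both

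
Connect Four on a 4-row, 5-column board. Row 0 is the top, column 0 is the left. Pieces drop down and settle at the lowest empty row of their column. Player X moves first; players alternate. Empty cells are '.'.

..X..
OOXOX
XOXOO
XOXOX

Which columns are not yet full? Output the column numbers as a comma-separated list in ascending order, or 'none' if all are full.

Answer: 0,1,3,4

Derivation:
col 0: top cell = '.' → open
col 1: top cell = '.' → open
col 2: top cell = 'X' → FULL
col 3: top cell = '.' → open
col 4: top cell = '.' → open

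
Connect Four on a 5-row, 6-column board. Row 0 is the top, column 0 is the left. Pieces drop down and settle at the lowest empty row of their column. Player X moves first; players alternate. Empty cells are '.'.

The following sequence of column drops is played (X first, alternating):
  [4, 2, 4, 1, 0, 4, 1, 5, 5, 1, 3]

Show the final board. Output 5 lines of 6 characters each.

Answer: ......
......
.O..O.
.X..XX
XOOXXO

Derivation:
Move 1: X drops in col 4, lands at row 4
Move 2: O drops in col 2, lands at row 4
Move 3: X drops in col 4, lands at row 3
Move 4: O drops in col 1, lands at row 4
Move 5: X drops in col 0, lands at row 4
Move 6: O drops in col 4, lands at row 2
Move 7: X drops in col 1, lands at row 3
Move 8: O drops in col 5, lands at row 4
Move 9: X drops in col 5, lands at row 3
Move 10: O drops in col 1, lands at row 2
Move 11: X drops in col 3, lands at row 4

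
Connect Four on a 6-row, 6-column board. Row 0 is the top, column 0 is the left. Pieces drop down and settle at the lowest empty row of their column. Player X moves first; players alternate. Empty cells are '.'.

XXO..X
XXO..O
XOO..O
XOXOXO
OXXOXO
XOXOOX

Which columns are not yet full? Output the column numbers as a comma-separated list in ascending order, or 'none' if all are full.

col 0: top cell = 'X' → FULL
col 1: top cell = 'X' → FULL
col 2: top cell = 'O' → FULL
col 3: top cell = '.' → open
col 4: top cell = '.' → open
col 5: top cell = 'X' → FULL

Answer: 3,4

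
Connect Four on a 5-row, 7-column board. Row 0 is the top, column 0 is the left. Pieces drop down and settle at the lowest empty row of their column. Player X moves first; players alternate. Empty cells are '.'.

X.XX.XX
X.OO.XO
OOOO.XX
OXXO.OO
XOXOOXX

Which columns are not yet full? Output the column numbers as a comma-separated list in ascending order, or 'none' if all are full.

Answer: 1,4

Derivation:
col 0: top cell = 'X' → FULL
col 1: top cell = '.' → open
col 2: top cell = 'X' → FULL
col 3: top cell = 'X' → FULL
col 4: top cell = '.' → open
col 5: top cell = 'X' → FULL
col 6: top cell = 'X' → FULL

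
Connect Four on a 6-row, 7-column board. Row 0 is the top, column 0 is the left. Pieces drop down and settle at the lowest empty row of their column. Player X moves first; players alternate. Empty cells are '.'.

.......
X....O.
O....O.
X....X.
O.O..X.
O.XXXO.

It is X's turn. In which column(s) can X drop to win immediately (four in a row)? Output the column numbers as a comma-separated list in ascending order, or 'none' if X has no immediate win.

Answer: 1

Derivation:
col 0: drop X → no win
col 1: drop X → WIN!
col 2: drop X → no win
col 3: drop X → no win
col 4: drop X → no win
col 5: drop X → no win
col 6: drop X → no win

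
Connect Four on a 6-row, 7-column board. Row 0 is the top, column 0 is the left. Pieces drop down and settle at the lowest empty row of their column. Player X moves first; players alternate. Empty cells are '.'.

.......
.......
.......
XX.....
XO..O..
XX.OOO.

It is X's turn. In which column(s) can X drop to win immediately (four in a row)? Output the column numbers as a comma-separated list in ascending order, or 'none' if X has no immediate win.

Answer: 0

Derivation:
col 0: drop X → WIN!
col 1: drop X → no win
col 2: drop X → no win
col 3: drop X → no win
col 4: drop X → no win
col 5: drop X → no win
col 6: drop X → no win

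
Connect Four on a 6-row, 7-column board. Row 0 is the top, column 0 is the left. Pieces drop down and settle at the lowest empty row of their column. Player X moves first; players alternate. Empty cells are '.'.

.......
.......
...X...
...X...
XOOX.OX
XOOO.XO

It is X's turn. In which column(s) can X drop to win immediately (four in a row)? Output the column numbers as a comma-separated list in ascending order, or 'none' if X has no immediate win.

col 0: drop X → no win
col 1: drop X → no win
col 2: drop X → no win
col 3: drop X → WIN!
col 4: drop X → no win
col 5: drop X → no win
col 6: drop X → no win

Answer: 3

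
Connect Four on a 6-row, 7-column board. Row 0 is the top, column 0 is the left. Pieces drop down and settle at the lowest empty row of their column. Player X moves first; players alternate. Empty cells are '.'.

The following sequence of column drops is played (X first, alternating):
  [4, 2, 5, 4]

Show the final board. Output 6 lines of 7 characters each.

Answer: .......
.......
.......
.......
....O..
..O.XX.

Derivation:
Move 1: X drops in col 4, lands at row 5
Move 2: O drops in col 2, lands at row 5
Move 3: X drops in col 5, lands at row 5
Move 4: O drops in col 4, lands at row 4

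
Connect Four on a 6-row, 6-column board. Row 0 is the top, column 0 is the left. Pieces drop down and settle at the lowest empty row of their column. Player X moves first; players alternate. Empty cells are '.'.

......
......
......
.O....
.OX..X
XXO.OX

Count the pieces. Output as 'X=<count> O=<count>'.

X=5 O=4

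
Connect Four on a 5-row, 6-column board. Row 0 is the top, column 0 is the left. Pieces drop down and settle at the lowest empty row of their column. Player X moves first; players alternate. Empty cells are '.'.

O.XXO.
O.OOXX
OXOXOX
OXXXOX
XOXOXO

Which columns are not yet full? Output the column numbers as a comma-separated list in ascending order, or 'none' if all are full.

Answer: 1,5

Derivation:
col 0: top cell = 'O' → FULL
col 1: top cell = '.' → open
col 2: top cell = 'X' → FULL
col 3: top cell = 'X' → FULL
col 4: top cell = 'O' → FULL
col 5: top cell = '.' → open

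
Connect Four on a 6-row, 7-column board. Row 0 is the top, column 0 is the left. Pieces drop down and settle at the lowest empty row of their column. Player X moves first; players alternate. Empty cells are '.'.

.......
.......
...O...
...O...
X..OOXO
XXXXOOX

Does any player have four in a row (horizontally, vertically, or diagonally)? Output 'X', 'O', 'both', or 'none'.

X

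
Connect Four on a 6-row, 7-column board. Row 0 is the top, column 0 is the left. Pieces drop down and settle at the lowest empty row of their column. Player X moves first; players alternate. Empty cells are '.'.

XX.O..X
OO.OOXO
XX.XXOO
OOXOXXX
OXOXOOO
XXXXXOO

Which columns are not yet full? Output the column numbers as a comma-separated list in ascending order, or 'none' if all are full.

col 0: top cell = 'X' → FULL
col 1: top cell = 'X' → FULL
col 2: top cell = '.' → open
col 3: top cell = 'O' → FULL
col 4: top cell = '.' → open
col 5: top cell = '.' → open
col 6: top cell = 'X' → FULL

Answer: 2,4,5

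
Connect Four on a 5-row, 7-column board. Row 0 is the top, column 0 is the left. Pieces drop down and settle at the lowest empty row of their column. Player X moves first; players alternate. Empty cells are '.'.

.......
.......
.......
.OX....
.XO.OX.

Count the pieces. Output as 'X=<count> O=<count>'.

X=3 O=3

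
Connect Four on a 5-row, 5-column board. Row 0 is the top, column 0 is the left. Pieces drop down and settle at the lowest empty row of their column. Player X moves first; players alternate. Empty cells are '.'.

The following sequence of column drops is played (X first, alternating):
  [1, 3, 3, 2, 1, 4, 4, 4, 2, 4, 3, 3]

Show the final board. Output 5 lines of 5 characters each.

Move 1: X drops in col 1, lands at row 4
Move 2: O drops in col 3, lands at row 4
Move 3: X drops in col 3, lands at row 3
Move 4: O drops in col 2, lands at row 4
Move 5: X drops in col 1, lands at row 3
Move 6: O drops in col 4, lands at row 4
Move 7: X drops in col 4, lands at row 3
Move 8: O drops in col 4, lands at row 2
Move 9: X drops in col 2, lands at row 3
Move 10: O drops in col 4, lands at row 1
Move 11: X drops in col 3, lands at row 2
Move 12: O drops in col 3, lands at row 1

Answer: .....
...OO
...XO
.XXXX
.XOOO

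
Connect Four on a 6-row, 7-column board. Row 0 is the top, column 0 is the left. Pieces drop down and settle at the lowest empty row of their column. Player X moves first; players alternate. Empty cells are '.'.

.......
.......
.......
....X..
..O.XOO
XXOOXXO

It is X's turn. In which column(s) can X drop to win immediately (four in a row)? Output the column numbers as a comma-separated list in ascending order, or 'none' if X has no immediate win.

col 0: drop X → no win
col 1: drop X → no win
col 2: drop X → no win
col 3: drop X → no win
col 4: drop X → WIN!
col 5: drop X → no win
col 6: drop X → no win

Answer: 4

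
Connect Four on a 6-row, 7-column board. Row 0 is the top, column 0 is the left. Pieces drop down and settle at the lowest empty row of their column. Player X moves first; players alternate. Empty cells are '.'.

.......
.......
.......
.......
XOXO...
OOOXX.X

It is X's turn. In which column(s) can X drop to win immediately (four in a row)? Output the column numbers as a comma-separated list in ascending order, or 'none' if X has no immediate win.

col 0: drop X → no win
col 1: drop X → no win
col 2: drop X → no win
col 3: drop X → no win
col 4: drop X → no win
col 5: drop X → WIN!
col 6: drop X → no win

Answer: 5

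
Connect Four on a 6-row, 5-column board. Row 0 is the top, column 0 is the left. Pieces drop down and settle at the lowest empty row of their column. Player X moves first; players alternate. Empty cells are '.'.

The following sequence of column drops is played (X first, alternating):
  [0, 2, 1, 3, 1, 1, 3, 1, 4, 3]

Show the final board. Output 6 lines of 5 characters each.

Move 1: X drops in col 0, lands at row 5
Move 2: O drops in col 2, lands at row 5
Move 3: X drops in col 1, lands at row 5
Move 4: O drops in col 3, lands at row 5
Move 5: X drops in col 1, lands at row 4
Move 6: O drops in col 1, lands at row 3
Move 7: X drops in col 3, lands at row 4
Move 8: O drops in col 1, lands at row 2
Move 9: X drops in col 4, lands at row 5
Move 10: O drops in col 3, lands at row 3

Answer: .....
.....
.O...
.O.O.
.X.X.
XXOOX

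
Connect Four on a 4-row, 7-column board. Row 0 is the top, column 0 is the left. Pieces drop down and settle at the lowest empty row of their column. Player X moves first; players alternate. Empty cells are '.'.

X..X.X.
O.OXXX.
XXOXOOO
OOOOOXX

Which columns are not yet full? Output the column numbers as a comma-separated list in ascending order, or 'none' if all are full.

Answer: 1,2,4,6

Derivation:
col 0: top cell = 'X' → FULL
col 1: top cell = '.' → open
col 2: top cell = '.' → open
col 3: top cell = 'X' → FULL
col 4: top cell = '.' → open
col 5: top cell = 'X' → FULL
col 6: top cell = '.' → open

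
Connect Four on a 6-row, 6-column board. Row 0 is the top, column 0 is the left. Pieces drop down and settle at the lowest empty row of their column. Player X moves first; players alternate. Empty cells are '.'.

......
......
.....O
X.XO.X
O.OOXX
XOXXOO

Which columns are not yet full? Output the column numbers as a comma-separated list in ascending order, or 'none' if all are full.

col 0: top cell = '.' → open
col 1: top cell = '.' → open
col 2: top cell = '.' → open
col 3: top cell = '.' → open
col 4: top cell = '.' → open
col 5: top cell = '.' → open

Answer: 0,1,2,3,4,5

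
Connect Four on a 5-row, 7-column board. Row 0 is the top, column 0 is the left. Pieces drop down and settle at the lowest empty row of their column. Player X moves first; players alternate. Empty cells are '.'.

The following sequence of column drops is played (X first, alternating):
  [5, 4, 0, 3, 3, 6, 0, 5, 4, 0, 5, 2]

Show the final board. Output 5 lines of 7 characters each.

Answer: .......
.......
O....X.
X..XXO.
X.OOOXO

Derivation:
Move 1: X drops in col 5, lands at row 4
Move 2: O drops in col 4, lands at row 4
Move 3: X drops in col 0, lands at row 4
Move 4: O drops in col 3, lands at row 4
Move 5: X drops in col 3, lands at row 3
Move 6: O drops in col 6, lands at row 4
Move 7: X drops in col 0, lands at row 3
Move 8: O drops in col 5, lands at row 3
Move 9: X drops in col 4, lands at row 3
Move 10: O drops in col 0, lands at row 2
Move 11: X drops in col 5, lands at row 2
Move 12: O drops in col 2, lands at row 4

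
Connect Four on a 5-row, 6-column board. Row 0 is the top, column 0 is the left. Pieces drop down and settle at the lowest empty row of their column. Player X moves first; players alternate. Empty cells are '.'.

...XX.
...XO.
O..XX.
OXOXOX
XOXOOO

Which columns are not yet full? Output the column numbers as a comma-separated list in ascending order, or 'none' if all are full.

Answer: 0,1,2,5

Derivation:
col 0: top cell = '.' → open
col 1: top cell = '.' → open
col 2: top cell = '.' → open
col 3: top cell = 'X' → FULL
col 4: top cell = 'X' → FULL
col 5: top cell = '.' → open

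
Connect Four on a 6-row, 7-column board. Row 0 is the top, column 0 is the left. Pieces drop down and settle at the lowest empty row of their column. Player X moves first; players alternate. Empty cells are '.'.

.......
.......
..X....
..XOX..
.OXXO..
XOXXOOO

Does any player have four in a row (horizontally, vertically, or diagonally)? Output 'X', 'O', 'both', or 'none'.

X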